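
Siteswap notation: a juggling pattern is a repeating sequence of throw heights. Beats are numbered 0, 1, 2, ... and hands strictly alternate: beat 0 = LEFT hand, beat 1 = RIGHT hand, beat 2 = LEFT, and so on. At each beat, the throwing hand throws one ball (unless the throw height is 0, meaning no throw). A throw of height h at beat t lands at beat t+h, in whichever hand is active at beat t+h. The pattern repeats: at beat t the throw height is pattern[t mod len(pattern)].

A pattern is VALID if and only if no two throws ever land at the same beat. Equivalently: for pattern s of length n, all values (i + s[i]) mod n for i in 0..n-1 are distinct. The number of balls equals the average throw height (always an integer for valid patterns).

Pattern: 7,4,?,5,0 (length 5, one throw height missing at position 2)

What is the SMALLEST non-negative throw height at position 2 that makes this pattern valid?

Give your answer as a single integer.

Answer: 4

Derivation:
i=0: (0 + 7) mod 5 = 2
i=1: (1 + 4) mod 5 = 0
i=2: s[i]=? (unknown)
i=3: (3 + 5) mod 5 = 3
i=4: (4 + 0) mod 5 = 4
Known residues: [0, 2, 3, 4]; need a permutation of 0..4, so missing residue r = 1
Need (2 + s) mod 5 = 1; smallest s = (1 - 2) mod 5 = 4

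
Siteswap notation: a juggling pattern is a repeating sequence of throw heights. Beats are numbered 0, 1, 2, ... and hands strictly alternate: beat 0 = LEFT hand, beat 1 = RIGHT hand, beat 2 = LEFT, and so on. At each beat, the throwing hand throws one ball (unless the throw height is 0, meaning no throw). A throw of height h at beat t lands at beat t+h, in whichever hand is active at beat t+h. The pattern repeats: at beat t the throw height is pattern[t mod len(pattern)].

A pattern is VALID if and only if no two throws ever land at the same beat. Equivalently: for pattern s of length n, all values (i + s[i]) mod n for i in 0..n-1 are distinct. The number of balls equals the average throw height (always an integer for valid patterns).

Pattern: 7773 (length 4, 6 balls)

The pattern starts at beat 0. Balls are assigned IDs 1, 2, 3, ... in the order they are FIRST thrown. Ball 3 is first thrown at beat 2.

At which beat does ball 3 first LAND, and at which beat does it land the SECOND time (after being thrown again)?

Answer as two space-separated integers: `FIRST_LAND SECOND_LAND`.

Answer: 9 16

Derivation:
Beat 0 (L): throw ball1 h=7 -> lands@7:R; in-air after throw: [b1@7:R]
Beat 1 (R): throw ball2 h=7 -> lands@8:L; in-air after throw: [b1@7:R b2@8:L]
Beat 2 (L): throw ball3 h=7 -> lands@9:R; in-air after throw: [b1@7:R b2@8:L b3@9:R]
Beat 3 (R): throw ball4 h=3 -> lands@6:L; in-air after throw: [b4@6:L b1@7:R b2@8:L b3@9:R]
Beat 4 (L): throw ball5 h=7 -> lands@11:R; in-air after throw: [b4@6:L b1@7:R b2@8:L b3@9:R b5@11:R]
Beat 5 (R): throw ball6 h=7 -> lands@12:L; in-air after throw: [b4@6:L b1@7:R b2@8:L b3@9:R b5@11:R b6@12:L]
Beat 6 (L): throw ball4 h=7 -> lands@13:R; in-air after throw: [b1@7:R b2@8:L b3@9:R b5@11:R b6@12:L b4@13:R]
Beat 7 (R): throw ball1 h=3 -> lands@10:L; in-air after throw: [b2@8:L b3@9:R b1@10:L b5@11:R b6@12:L b4@13:R]
Beat 8 (L): throw ball2 h=7 -> lands@15:R; in-air after throw: [b3@9:R b1@10:L b5@11:R b6@12:L b4@13:R b2@15:R]
Beat 9 (R): throw ball3 h=7 -> lands@16:L; in-air after throw: [b1@10:L b5@11:R b6@12:L b4@13:R b2@15:R b3@16:L]
Beat 10 (L): throw ball1 h=7 -> lands@17:R; in-air after throw: [b5@11:R b6@12:L b4@13:R b2@15:R b3@16:L b1@17:R]
Beat 11 (R): throw ball5 h=3 -> lands@14:L; in-air after throw: [b6@12:L b4@13:R b5@14:L b2@15:R b3@16:L b1@17:R]
Beat 12 (L): throw ball6 h=7 -> lands@19:R; in-air after throw: [b4@13:R b5@14:L b2@15:R b3@16:L b1@17:R b6@19:R]
Beat 13 (R): throw ball4 h=7 -> lands@20:L; in-air after throw: [b5@14:L b2@15:R b3@16:L b1@17:R b6@19:R b4@20:L]
Beat 14 (L): throw ball5 h=7 -> lands@21:R; in-air after throw: [b2@15:R b3@16:L b1@17:R b6@19:R b4@20:L b5@21:R]
Beat 15 (R): throw ball2 h=3 -> lands@18:L; in-air after throw: [b3@16:L b1@17:R b2@18:L b6@19:R b4@20:L b5@21:R]
Beat 16 (L): throw ball3 h=7 -> lands@23:R; in-air after throw: [b1@17:R b2@18:L b6@19:R b4@20:L b5@21:R b3@23:R]
Ball 3: thrown@2 h=7 -> first land @9; rethrown@9 h=7 -> second land @16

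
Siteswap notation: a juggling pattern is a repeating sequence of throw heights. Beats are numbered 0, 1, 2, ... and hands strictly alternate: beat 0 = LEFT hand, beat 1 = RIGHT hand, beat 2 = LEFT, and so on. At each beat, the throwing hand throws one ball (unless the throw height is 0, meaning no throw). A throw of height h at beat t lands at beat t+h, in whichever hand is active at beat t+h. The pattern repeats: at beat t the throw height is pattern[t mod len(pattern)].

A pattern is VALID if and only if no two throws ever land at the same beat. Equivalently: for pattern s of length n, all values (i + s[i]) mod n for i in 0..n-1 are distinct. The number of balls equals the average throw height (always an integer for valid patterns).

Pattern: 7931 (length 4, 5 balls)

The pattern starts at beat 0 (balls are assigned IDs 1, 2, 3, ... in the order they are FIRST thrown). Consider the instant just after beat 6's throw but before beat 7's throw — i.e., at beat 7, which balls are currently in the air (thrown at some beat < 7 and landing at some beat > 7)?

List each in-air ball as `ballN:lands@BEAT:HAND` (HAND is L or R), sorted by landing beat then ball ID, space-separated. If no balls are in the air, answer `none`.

Answer: ball5:lands@9:R ball2:lands@10:L ball4:lands@11:R ball3:lands@14:L

Derivation:
Beat 0 (L): throw ball1 h=7 -> lands@7:R; in-air after throw: [b1@7:R]
Beat 1 (R): throw ball2 h=9 -> lands@10:L; in-air after throw: [b1@7:R b2@10:L]
Beat 2 (L): throw ball3 h=3 -> lands@5:R; in-air after throw: [b3@5:R b1@7:R b2@10:L]
Beat 3 (R): throw ball4 h=1 -> lands@4:L; in-air after throw: [b4@4:L b3@5:R b1@7:R b2@10:L]
Beat 4 (L): throw ball4 h=7 -> lands@11:R; in-air after throw: [b3@5:R b1@7:R b2@10:L b4@11:R]
Beat 5 (R): throw ball3 h=9 -> lands@14:L; in-air after throw: [b1@7:R b2@10:L b4@11:R b3@14:L]
Beat 6 (L): throw ball5 h=3 -> lands@9:R; in-air after throw: [b1@7:R b5@9:R b2@10:L b4@11:R b3@14:L]
Beat 7 (R): throw ball1 h=1 -> lands@8:L; in-air after throw: [b1@8:L b5@9:R b2@10:L b4@11:R b3@14:L]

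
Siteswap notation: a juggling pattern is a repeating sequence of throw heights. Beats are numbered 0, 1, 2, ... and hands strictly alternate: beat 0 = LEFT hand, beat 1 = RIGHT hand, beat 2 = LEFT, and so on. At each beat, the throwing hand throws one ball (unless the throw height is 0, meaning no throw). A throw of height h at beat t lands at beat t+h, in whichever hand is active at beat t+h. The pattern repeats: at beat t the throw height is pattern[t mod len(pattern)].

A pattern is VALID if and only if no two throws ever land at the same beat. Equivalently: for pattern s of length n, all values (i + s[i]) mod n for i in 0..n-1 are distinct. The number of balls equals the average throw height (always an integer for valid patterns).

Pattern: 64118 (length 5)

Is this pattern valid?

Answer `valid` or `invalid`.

i=0: (i + s[i]) mod n = (0 + 6) mod 5 = 1
i=1: (i + s[i]) mod n = (1 + 4) mod 5 = 0
i=2: (i + s[i]) mod n = (2 + 1) mod 5 = 3
i=3: (i + s[i]) mod n = (3 + 1) mod 5 = 4
i=4: (i + s[i]) mod n = (4 + 8) mod 5 = 2
Residues: [1, 0, 3, 4, 2], distinct: True

Answer: valid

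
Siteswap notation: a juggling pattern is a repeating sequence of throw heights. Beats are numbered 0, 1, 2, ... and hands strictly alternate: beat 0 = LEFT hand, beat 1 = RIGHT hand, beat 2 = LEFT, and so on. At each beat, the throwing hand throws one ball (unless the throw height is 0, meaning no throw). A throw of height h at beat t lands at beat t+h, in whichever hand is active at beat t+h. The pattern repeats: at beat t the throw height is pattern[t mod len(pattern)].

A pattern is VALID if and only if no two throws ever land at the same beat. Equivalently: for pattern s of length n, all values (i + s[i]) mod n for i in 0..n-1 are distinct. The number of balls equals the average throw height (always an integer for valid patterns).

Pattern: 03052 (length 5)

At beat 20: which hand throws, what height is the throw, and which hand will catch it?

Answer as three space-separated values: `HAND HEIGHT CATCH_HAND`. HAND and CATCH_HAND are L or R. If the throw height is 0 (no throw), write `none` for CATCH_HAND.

Beat 20: 20 mod 2 = 0, so hand = L
Throw height = pattern[20 mod 5] = pattern[0] = 0

Answer: L 0 none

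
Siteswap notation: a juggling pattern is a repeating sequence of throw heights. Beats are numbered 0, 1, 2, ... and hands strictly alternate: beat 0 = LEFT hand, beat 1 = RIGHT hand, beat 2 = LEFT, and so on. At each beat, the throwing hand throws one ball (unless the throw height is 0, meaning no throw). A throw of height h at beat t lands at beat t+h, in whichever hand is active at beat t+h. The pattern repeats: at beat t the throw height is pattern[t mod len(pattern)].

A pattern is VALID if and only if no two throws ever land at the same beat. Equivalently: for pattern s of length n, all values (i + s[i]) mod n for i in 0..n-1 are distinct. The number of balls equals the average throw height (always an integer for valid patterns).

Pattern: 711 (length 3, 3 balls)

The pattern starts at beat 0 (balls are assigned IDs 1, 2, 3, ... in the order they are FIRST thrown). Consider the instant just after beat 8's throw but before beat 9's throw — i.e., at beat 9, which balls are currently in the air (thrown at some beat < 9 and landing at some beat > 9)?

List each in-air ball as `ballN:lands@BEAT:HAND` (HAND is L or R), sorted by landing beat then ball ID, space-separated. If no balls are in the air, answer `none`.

Answer: ball2:lands@10:L ball3:lands@13:R

Derivation:
Beat 0 (L): throw ball1 h=7 -> lands@7:R; in-air after throw: [b1@7:R]
Beat 1 (R): throw ball2 h=1 -> lands@2:L; in-air after throw: [b2@2:L b1@7:R]
Beat 2 (L): throw ball2 h=1 -> lands@3:R; in-air after throw: [b2@3:R b1@7:R]
Beat 3 (R): throw ball2 h=7 -> lands@10:L; in-air after throw: [b1@7:R b2@10:L]
Beat 4 (L): throw ball3 h=1 -> lands@5:R; in-air after throw: [b3@5:R b1@7:R b2@10:L]
Beat 5 (R): throw ball3 h=1 -> lands@6:L; in-air after throw: [b3@6:L b1@7:R b2@10:L]
Beat 6 (L): throw ball3 h=7 -> lands@13:R; in-air after throw: [b1@7:R b2@10:L b3@13:R]
Beat 7 (R): throw ball1 h=1 -> lands@8:L; in-air after throw: [b1@8:L b2@10:L b3@13:R]
Beat 8 (L): throw ball1 h=1 -> lands@9:R; in-air after throw: [b1@9:R b2@10:L b3@13:R]
Beat 9 (R): throw ball1 h=7 -> lands@16:L; in-air after throw: [b2@10:L b3@13:R b1@16:L]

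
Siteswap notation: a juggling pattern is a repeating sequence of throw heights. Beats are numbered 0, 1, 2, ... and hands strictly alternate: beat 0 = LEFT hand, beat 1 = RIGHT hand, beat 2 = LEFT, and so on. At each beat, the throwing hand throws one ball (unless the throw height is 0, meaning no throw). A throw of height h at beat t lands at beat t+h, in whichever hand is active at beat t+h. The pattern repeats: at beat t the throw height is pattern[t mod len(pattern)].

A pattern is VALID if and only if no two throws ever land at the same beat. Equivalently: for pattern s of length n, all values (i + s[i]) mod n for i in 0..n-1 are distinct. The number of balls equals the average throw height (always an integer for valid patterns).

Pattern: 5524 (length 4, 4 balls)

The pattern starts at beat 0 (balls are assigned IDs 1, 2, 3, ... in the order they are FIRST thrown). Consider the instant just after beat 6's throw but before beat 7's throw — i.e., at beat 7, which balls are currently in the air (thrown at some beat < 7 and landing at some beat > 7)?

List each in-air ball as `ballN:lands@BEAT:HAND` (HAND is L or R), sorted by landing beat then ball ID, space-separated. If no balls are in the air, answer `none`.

Beat 0 (L): throw ball1 h=5 -> lands@5:R; in-air after throw: [b1@5:R]
Beat 1 (R): throw ball2 h=5 -> lands@6:L; in-air after throw: [b1@5:R b2@6:L]
Beat 2 (L): throw ball3 h=2 -> lands@4:L; in-air after throw: [b3@4:L b1@5:R b2@6:L]
Beat 3 (R): throw ball4 h=4 -> lands@7:R; in-air after throw: [b3@4:L b1@5:R b2@6:L b4@7:R]
Beat 4 (L): throw ball3 h=5 -> lands@9:R; in-air after throw: [b1@5:R b2@6:L b4@7:R b3@9:R]
Beat 5 (R): throw ball1 h=5 -> lands@10:L; in-air after throw: [b2@6:L b4@7:R b3@9:R b1@10:L]
Beat 6 (L): throw ball2 h=2 -> lands@8:L; in-air after throw: [b4@7:R b2@8:L b3@9:R b1@10:L]
Beat 7 (R): throw ball4 h=4 -> lands@11:R; in-air after throw: [b2@8:L b3@9:R b1@10:L b4@11:R]

Answer: ball2:lands@8:L ball3:lands@9:R ball1:lands@10:L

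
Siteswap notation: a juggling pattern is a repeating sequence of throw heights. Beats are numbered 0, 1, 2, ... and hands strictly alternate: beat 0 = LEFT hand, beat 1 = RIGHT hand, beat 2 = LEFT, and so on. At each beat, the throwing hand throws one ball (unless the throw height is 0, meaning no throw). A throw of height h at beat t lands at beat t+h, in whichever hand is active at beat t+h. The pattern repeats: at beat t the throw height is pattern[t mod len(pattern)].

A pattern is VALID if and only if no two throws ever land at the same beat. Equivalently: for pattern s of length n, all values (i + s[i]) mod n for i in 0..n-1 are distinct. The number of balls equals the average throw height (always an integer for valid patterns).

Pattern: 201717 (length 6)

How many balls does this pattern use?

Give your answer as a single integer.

Pattern = [2, 0, 1, 7, 1, 7], length n = 6
  position 0: throw height = 2, running sum = 2
  position 1: throw height = 0, running sum = 2
  position 2: throw height = 1, running sum = 3
  position 3: throw height = 7, running sum = 10
  position 4: throw height = 1, running sum = 11
  position 5: throw height = 7, running sum = 18
Total sum = 18; balls = sum / n = 18 / 6 = 3

Answer: 3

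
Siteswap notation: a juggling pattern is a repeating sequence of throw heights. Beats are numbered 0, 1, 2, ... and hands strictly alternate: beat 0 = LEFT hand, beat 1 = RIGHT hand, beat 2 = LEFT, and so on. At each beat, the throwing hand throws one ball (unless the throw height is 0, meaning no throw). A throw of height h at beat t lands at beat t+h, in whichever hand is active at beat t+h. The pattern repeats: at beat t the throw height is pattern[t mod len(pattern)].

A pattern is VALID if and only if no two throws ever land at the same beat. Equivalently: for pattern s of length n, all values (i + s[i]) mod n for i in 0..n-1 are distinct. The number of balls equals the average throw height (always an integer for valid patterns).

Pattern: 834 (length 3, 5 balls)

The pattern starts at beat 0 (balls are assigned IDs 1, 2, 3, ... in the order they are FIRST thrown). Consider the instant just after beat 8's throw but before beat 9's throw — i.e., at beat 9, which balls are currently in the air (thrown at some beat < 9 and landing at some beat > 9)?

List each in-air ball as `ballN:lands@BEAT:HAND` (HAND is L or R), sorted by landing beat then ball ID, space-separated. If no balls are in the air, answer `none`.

Answer: ball2:lands@10:L ball4:lands@11:R ball1:lands@12:L ball3:lands@14:L

Derivation:
Beat 0 (L): throw ball1 h=8 -> lands@8:L; in-air after throw: [b1@8:L]
Beat 1 (R): throw ball2 h=3 -> lands@4:L; in-air after throw: [b2@4:L b1@8:L]
Beat 2 (L): throw ball3 h=4 -> lands@6:L; in-air after throw: [b2@4:L b3@6:L b1@8:L]
Beat 3 (R): throw ball4 h=8 -> lands@11:R; in-air after throw: [b2@4:L b3@6:L b1@8:L b4@11:R]
Beat 4 (L): throw ball2 h=3 -> lands@7:R; in-air after throw: [b3@6:L b2@7:R b1@8:L b4@11:R]
Beat 5 (R): throw ball5 h=4 -> lands@9:R; in-air after throw: [b3@6:L b2@7:R b1@8:L b5@9:R b4@11:R]
Beat 6 (L): throw ball3 h=8 -> lands@14:L; in-air after throw: [b2@7:R b1@8:L b5@9:R b4@11:R b3@14:L]
Beat 7 (R): throw ball2 h=3 -> lands@10:L; in-air after throw: [b1@8:L b5@9:R b2@10:L b4@11:R b3@14:L]
Beat 8 (L): throw ball1 h=4 -> lands@12:L; in-air after throw: [b5@9:R b2@10:L b4@11:R b1@12:L b3@14:L]
Beat 9 (R): throw ball5 h=8 -> lands@17:R; in-air after throw: [b2@10:L b4@11:R b1@12:L b3@14:L b5@17:R]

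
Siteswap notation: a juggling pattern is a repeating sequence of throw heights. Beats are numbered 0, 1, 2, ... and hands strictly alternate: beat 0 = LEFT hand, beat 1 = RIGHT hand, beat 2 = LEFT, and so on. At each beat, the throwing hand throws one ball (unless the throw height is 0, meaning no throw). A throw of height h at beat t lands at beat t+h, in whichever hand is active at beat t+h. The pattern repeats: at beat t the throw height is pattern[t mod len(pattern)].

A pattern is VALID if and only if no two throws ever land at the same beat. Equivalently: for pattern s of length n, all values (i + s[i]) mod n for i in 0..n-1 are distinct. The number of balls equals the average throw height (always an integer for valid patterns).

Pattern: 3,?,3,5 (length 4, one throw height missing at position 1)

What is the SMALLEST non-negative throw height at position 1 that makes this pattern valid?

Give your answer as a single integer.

i=0: (0 + 3) mod 4 = 3
i=1: s[i]=? (unknown)
i=2: (2 + 3) mod 4 = 1
i=3: (3 + 5) mod 4 = 0
Known residues: [0, 1, 3]; need a permutation of 0..3, so missing residue r = 2
Need (1 + s) mod 4 = 2; smallest s = (2 - 1) mod 4 = 1

Answer: 1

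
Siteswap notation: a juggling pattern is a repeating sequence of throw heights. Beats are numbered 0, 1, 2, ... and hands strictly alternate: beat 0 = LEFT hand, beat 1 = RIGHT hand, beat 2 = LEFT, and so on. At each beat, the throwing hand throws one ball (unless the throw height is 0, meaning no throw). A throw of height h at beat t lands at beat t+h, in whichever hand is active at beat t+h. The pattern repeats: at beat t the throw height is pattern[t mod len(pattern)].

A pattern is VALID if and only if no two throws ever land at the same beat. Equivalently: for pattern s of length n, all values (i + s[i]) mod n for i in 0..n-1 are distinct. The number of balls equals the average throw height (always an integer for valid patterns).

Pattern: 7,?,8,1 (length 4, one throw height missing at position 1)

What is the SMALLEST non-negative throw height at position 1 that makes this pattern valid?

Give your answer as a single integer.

i=0: (0 + 7) mod 4 = 3
i=1: s[i]=? (unknown)
i=2: (2 + 8) mod 4 = 2
i=3: (3 + 1) mod 4 = 0
Known residues: [0, 2, 3]; need a permutation of 0..3, so missing residue r = 1
Need (1 + s) mod 4 = 1; smallest s = (1 - 1) mod 4 = 0

Answer: 0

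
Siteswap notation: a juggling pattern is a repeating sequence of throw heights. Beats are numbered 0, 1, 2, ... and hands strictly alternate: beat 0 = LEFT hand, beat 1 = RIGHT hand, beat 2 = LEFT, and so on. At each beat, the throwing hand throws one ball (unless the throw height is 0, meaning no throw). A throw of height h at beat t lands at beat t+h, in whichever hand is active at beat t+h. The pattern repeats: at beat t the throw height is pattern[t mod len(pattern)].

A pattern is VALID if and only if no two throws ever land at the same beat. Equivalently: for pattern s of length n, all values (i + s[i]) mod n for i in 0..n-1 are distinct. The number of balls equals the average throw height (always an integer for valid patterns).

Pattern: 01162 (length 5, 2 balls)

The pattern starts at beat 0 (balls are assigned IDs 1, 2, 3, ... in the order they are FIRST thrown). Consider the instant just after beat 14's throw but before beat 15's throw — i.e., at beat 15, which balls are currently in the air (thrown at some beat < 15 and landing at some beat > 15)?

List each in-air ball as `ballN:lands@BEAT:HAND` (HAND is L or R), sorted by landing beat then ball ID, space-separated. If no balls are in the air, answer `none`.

Answer: ball2:lands@16:L ball1:lands@19:R

Derivation:
Beat 1 (R): throw ball1 h=1 -> lands@2:L; in-air after throw: [b1@2:L]
Beat 2 (L): throw ball1 h=1 -> lands@3:R; in-air after throw: [b1@3:R]
Beat 3 (R): throw ball1 h=6 -> lands@9:R; in-air after throw: [b1@9:R]
Beat 4 (L): throw ball2 h=2 -> lands@6:L; in-air after throw: [b2@6:L b1@9:R]
Beat 6 (L): throw ball2 h=1 -> lands@7:R; in-air after throw: [b2@7:R b1@9:R]
Beat 7 (R): throw ball2 h=1 -> lands@8:L; in-air after throw: [b2@8:L b1@9:R]
Beat 8 (L): throw ball2 h=6 -> lands@14:L; in-air after throw: [b1@9:R b2@14:L]
Beat 9 (R): throw ball1 h=2 -> lands@11:R; in-air after throw: [b1@11:R b2@14:L]
Beat 11 (R): throw ball1 h=1 -> lands@12:L; in-air after throw: [b1@12:L b2@14:L]
Beat 12 (L): throw ball1 h=1 -> lands@13:R; in-air after throw: [b1@13:R b2@14:L]
Beat 13 (R): throw ball1 h=6 -> lands@19:R; in-air after throw: [b2@14:L b1@19:R]
Beat 14 (L): throw ball2 h=2 -> lands@16:L; in-air after throw: [b2@16:L b1@19:R]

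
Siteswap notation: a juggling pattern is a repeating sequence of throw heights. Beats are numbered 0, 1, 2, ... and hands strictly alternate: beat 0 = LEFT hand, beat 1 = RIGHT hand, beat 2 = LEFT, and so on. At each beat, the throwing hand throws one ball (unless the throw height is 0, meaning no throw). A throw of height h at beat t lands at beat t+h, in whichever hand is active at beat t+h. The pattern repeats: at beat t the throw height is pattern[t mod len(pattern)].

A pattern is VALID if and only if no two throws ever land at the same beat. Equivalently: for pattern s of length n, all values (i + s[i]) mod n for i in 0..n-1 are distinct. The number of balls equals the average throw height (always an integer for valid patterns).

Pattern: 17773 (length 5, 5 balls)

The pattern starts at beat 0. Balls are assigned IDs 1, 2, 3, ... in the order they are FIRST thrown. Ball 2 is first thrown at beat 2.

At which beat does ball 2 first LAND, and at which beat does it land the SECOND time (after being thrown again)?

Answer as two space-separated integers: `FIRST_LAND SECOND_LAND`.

Beat 0 (L): throw ball1 h=1 -> lands@1:R; in-air after throw: [b1@1:R]
Beat 1 (R): throw ball1 h=7 -> lands@8:L; in-air after throw: [b1@8:L]
Beat 2 (L): throw ball2 h=7 -> lands@9:R; in-air after throw: [b1@8:L b2@9:R]
Beat 3 (R): throw ball3 h=7 -> lands@10:L; in-air after throw: [b1@8:L b2@9:R b3@10:L]
Beat 4 (L): throw ball4 h=3 -> lands@7:R; in-air after throw: [b4@7:R b1@8:L b2@9:R b3@10:L]
Beat 5 (R): throw ball5 h=1 -> lands@6:L; in-air after throw: [b5@6:L b4@7:R b1@8:L b2@9:R b3@10:L]
Beat 6 (L): throw ball5 h=7 -> lands@13:R; in-air after throw: [b4@7:R b1@8:L b2@9:R b3@10:L b5@13:R]
Beat 7 (R): throw ball4 h=7 -> lands@14:L; in-air after throw: [b1@8:L b2@9:R b3@10:L b5@13:R b4@14:L]
Beat 8 (L): throw ball1 h=7 -> lands@15:R; in-air after throw: [b2@9:R b3@10:L b5@13:R b4@14:L b1@15:R]
Beat 9 (R): throw ball2 h=3 -> lands@12:L; in-air after throw: [b3@10:L b2@12:L b5@13:R b4@14:L b1@15:R]
Beat 10 (L): throw ball3 h=1 -> lands@11:R; in-air after throw: [b3@11:R b2@12:L b5@13:R b4@14:L b1@15:R]
Beat 11 (R): throw ball3 h=7 -> lands@18:L; in-air after throw: [b2@12:L b5@13:R b4@14:L b1@15:R b3@18:L]
Beat 12 (L): throw ball2 h=7 -> lands@19:R; in-air after throw: [b5@13:R b4@14:L b1@15:R b3@18:L b2@19:R]
Ball 2: thrown@2 h=7 -> first land @9; rethrown@9 h=3 -> second land @12

Answer: 9 12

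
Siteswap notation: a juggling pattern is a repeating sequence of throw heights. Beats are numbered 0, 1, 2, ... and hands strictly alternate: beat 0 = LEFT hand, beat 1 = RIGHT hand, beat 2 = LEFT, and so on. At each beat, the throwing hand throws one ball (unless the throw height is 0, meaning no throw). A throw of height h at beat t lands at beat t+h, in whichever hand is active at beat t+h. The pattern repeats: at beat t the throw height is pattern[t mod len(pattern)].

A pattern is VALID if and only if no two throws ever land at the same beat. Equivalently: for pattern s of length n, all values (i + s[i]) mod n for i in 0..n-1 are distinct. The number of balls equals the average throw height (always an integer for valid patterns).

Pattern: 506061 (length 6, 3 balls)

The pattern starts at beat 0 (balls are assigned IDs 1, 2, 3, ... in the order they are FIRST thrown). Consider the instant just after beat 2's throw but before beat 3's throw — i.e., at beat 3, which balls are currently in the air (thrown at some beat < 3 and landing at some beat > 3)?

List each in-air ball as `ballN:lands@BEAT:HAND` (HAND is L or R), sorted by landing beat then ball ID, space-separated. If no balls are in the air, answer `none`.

Answer: ball1:lands@5:R ball2:lands@8:L

Derivation:
Beat 0 (L): throw ball1 h=5 -> lands@5:R; in-air after throw: [b1@5:R]
Beat 2 (L): throw ball2 h=6 -> lands@8:L; in-air after throw: [b1@5:R b2@8:L]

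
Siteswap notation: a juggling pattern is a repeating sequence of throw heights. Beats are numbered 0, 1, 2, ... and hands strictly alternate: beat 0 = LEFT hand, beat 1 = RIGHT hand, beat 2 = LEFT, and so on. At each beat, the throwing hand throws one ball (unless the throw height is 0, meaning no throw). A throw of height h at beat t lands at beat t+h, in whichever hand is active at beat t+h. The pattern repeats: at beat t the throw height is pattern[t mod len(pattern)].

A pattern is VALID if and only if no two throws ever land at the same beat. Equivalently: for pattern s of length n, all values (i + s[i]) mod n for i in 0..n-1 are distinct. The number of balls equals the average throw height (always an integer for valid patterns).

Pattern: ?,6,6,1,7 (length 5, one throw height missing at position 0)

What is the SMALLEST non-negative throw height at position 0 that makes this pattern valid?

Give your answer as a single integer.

Answer: 0

Derivation:
i=0: s[i]=? (unknown)
i=1: (1 + 6) mod 5 = 2
i=2: (2 + 6) mod 5 = 3
i=3: (3 + 1) mod 5 = 4
i=4: (4 + 7) mod 5 = 1
Known residues: [1, 2, 3, 4]; need a permutation of 0..4, so missing residue r = 0
Need (0 + s) mod 5 = 0; smallest s = (0 - 0) mod 5 = 0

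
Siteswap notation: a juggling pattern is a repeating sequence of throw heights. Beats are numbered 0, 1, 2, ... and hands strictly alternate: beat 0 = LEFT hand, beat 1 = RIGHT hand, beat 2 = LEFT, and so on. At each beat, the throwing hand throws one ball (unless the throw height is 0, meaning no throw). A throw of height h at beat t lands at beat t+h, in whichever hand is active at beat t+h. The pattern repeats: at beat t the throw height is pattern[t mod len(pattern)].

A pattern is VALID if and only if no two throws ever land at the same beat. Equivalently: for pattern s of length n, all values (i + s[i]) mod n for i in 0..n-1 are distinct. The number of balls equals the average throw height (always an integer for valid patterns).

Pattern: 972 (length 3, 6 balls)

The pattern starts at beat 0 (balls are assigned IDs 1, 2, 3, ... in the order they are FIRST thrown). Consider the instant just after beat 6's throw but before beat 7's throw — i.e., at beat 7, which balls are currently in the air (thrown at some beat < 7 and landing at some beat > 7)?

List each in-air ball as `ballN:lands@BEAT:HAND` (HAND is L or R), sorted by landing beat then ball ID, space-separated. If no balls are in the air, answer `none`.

Beat 0 (L): throw ball1 h=9 -> lands@9:R; in-air after throw: [b1@9:R]
Beat 1 (R): throw ball2 h=7 -> lands@8:L; in-air after throw: [b2@8:L b1@9:R]
Beat 2 (L): throw ball3 h=2 -> lands@4:L; in-air after throw: [b3@4:L b2@8:L b1@9:R]
Beat 3 (R): throw ball4 h=9 -> lands@12:L; in-air after throw: [b3@4:L b2@8:L b1@9:R b4@12:L]
Beat 4 (L): throw ball3 h=7 -> lands@11:R; in-air after throw: [b2@8:L b1@9:R b3@11:R b4@12:L]
Beat 5 (R): throw ball5 h=2 -> lands@7:R; in-air after throw: [b5@7:R b2@8:L b1@9:R b3@11:R b4@12:L]
Beat 6 (L): throw ball6 h=9 -> lands@15:R; in-air after throw: [b5@7:R b2@8:L b1@9:R b3@11:R b4@12:L b6@15:R]
Beat 7 (R): throw ball5 h=7 -> lands@14:L; in-air after throw: [b2@8:L b1@9:R b3@11:R b4@12:L b5@14:L b6@15:R]

Answer: ball2:lands@8:L ball1:lands@9:R ball3:lands@11:R ball4:lands@12:L ball6:lands@15:R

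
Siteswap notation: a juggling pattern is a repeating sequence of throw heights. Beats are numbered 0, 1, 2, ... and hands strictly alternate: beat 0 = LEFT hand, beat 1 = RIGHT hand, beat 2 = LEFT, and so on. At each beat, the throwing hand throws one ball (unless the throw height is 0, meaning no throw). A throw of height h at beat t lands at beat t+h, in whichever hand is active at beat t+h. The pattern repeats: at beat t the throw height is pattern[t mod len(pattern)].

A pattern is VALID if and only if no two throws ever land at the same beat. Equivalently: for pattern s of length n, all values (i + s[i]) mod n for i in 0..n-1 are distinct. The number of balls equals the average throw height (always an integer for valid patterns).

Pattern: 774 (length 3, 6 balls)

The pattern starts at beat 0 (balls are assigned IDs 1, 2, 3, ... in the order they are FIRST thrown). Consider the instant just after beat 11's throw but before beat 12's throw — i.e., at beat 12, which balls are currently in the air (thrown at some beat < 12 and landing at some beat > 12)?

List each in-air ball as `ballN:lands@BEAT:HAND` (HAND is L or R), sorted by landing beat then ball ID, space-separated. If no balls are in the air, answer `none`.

Answer: ball3:lands@13:R ball1:lands@14:L ball5:lands@15:R ball6:lands@16:L ball4:lands@17:R

Derivation:
Beat 0 (L): throw ball1 h=7 -> lands@7:R; in-air after throw: [b1@7:R]
Beat 1 (R): throw ball2 h=7 -> lands@8:L; in-air after throw: [b1@7:R b2@8:L]
Beat 2 (L): throw ball3 h=4 -> lands@6:L; in-air after throw: [b3@6:L b1@7:R b2@8:L]
Beat 3 (R): throw ball4 h=7 -> lands@10:L; in-air after throw: [b3@6:L b1@7:R b2@8:L b4@10:L]
Beat 4 (L): throw ball5 h=7 -> lands@11:R; in-air after throw: [b3@6:L b1@7:R b2@8:L b4@10:L b5@11:R]
Beat 5 (R): throw ball6 h=4 -> lands@9:R; in-air after throw: [b3@6:L b1@7:R b2@8:L b6@9:R b4@10:L b5@11:R]
Beat 6 (L): throw ball3 h=7 -> lands@13:R; in-air after throw: [b1@7:R b2@8:L b6@9:R b4@10:L b5@11:R b3@13:R]
Beat 7 (R): throw ball1 h=7 -> lands@14:L; in-air after throw: [b2@8:L b6@9:R b4@10:L b5@11:R b3@13:R b1@14:L]
Beat 8 (L): throw ball2 h=4 -> lands@12:L; in-air after throw: [b6@9:R b4@10:L b5@11:R b2@12:L b3@13:R b1@14:L]
Beat 9 (R): throw ball6 h=7 -> lands@16:L; in-air after throw: [b4@10:L b5@11:R b2@12:L b3@13:R b1@14:L b6@16:L]
Beat 10 (L): throw ball4 h=7 -> lands@17:R; in-air after throw: [b5@11:R b2@12:L b3@13:R b1@14:L b6@16:L b4@17:R]
Beat 11 (R): throw ball5 h=4 -> lands@15:R; in-air after throw: [b2@12:L b3@13:R b1@14:L b5@15:R b6@16:L b4@17:R]
Beat 12 (L): throw ball2 h=7 -> lands@19:R; in-air after throw: [b3@13:R b1@14:L b5@15:R b6@16:L b4@17:R b2@19:R]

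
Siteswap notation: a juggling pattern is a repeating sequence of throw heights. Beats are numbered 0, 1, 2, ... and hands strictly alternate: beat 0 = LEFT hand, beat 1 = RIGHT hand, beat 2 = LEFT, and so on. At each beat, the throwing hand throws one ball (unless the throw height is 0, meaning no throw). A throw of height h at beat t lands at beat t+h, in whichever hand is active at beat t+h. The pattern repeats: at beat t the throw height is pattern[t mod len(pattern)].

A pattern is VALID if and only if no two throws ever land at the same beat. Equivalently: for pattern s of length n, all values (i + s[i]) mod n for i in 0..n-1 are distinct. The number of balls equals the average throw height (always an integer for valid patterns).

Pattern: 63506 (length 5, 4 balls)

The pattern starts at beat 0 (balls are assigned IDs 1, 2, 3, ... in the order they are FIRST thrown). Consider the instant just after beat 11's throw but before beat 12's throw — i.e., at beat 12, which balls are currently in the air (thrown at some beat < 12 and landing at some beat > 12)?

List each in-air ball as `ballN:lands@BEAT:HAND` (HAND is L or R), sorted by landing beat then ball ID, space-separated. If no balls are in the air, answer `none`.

Beat 0 (L): throw ball1 h=6 -> lands@6:L; in-air after throw: [b1@6:L]
Beat 1 (R): throw ball2 h=3 -> lands@4:L; in-air after throw: [b2@4:L b1@6:L]
Beat 2 (L): throw ball3 h=5 -> lands@7:R; in-air after throw: [b2@4:L b1@6:L b3@7:R]
Beat 4 (L): throw ball2 h=6 -> lands@10:L; in-air after throw: [b1@6:L b3@7:R b2@10:L]
Beat 5 (R): throw ball4 h=6 -> lands@11:R; in-air after throw: [b1@6:L b3@7:R b2@10:L b4@11:R]
Beat 6 (L): throw ball1 h=3 -> lands@9:R; in-air after throw: [b3@7:R b1@9:R b2@10:L b4@11:R]
Beat 7 (R): throw ball3 h=5 -> lands@12:L; in-air after throw: [b1@9:R b2@10:L b4@11:R b3@12:L]
Beat 9 (R): throw ball1 h=6 -> lands@15:R; in-air after throw: [b2@10:L b4@11:R b3@12:L b1@15:R]
Beat 10 (L): throw ball2 h=6 -> lands@16:L; in-air after throw: [b4@11:R b3@12:L b1@15:R b2@16:L]
Beat 11 (R): throw ball4 h=3 -> lands@14:L; in-air after throw: [b3@12:L b4@14:L b1@15:R b2@16:L]
Beat 12 (L): throw ball3 h=5 -> lands@17:R; in-air after throw: [b4@14:L b1@15:R b2@16:L b3@17:R]

Answer: ball4:lands@14:L ball1:lands@15:R ball2:lands@16:L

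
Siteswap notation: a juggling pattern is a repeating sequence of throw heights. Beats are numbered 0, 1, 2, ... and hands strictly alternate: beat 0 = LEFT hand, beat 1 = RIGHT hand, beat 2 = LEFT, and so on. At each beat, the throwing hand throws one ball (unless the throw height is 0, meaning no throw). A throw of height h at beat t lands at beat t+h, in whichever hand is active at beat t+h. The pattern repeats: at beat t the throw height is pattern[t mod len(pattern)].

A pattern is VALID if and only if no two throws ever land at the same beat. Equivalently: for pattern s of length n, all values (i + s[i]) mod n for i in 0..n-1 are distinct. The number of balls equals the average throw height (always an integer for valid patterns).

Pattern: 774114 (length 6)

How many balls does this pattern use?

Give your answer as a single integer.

Pattern = [7, 7, 4, 1, 1, 4], length n = 6
  position 0: throw height = 7, running sum = 7
  position 1: throw height = 7, running sum = 14
  position 2: throw height = 4, running sum = 18
  position 3: throw height = 1, running sum = 19
  position 4: throw height = 1, running sum = 20
  position 5: throw height = 4, running sum = 24
Total sum = 24; balls = sum / n = 24 / 6 = 4

Answer: 4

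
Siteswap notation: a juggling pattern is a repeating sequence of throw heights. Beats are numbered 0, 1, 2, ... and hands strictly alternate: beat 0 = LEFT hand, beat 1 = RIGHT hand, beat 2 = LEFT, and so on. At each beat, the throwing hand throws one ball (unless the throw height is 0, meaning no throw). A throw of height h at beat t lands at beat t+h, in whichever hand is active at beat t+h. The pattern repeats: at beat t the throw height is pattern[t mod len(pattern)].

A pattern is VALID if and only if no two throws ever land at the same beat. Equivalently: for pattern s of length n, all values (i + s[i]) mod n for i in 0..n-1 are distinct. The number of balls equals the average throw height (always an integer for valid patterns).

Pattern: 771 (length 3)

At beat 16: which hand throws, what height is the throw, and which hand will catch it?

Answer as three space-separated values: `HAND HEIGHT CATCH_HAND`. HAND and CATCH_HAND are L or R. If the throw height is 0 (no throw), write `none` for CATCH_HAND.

Answer: L 7 R

Derivation:
Beat 16: 16 mod 2 = 0, so hand = L
Throw height = pattern[16 mod 3] = pattern[1] = 7
Lands at beat 16+7=23, 23 mod 2 = 1, so catch hand = R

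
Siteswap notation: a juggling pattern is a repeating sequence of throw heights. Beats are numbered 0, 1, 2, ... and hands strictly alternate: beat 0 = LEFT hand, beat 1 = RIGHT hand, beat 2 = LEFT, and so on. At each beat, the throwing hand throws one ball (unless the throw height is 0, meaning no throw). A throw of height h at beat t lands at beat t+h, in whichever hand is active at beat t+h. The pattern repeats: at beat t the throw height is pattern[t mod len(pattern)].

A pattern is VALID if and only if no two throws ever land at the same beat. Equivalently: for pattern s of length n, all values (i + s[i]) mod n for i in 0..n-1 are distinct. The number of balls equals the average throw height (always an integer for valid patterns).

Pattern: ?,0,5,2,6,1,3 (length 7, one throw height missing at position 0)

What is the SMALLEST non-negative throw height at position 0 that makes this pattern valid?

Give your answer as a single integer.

i=0: s[i]=? (unknown)
i=1: (1 + 0) mod 7 = 1
i=2: (2 + 5) mod 7 = 0
i=3: (3 + 2) mod 7 = 5
i=4: (4 + 6) mod 7 = 3
i=5: (5 + 1) mod 7 = 6
i=6: (6 + 3) mod 7 = 2
Known residues: [0, 1, 2, 3, 5, 6]; need a permutation of 0..6, so missing residue r = 4
Need (0 + s) mod 7 = 4; smallest s = (4 - 0) mod 7 = 4

Answer: 4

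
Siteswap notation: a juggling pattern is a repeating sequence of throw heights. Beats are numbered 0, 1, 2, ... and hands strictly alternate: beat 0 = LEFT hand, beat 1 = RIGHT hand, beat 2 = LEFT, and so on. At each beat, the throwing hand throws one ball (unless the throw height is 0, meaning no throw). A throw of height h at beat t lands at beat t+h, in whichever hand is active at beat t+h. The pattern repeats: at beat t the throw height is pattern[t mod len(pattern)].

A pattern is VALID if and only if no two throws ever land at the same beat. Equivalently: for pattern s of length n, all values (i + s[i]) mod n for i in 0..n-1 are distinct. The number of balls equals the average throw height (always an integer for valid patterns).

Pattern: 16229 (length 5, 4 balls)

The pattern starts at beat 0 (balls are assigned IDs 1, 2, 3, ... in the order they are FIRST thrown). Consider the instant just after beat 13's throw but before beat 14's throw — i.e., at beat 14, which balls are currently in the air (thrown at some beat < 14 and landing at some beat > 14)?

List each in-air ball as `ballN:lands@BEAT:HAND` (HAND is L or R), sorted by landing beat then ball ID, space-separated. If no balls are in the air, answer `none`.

Answer: ball2:lands@15:R ball4:lands@17:R ball1:lands@18:L

Derivation:
Beat 0 (L): throw ball1 h=1 -> lands@1:R; in-air after throw: [b1@1:R]
Beat 1 (R): throw ball1 h=6 -> lands@7:R; in-air after throw: [b1@7:R]
Beat 2 (L): throw ball2 h=2 -> lands@4:L; in-air after throw: [b2@4:L b1@7:R]
Beat 3 (R): throw ball3 h=2 -> lands@5:R; in-air after throw: [b2@4:L b3@5:R b1@7:R]
Beat 4 (L): throw ball2 h=9 -> lands@13:R; in-air after throw: [b3@5:R b1@7:R b2@13:R]
Beat 5 (R): throw ball3 h=1 -> lands@6:L; in-air after throw: [b3@6:L b1@7:R b2@13:R]
Beat 6 (L): throw ball3 h=6 -> lands@12:L; in-air after throw: [b1@7:R b3@12:L b2@13:R]
Beat 7 (R): throw ball1 h=2 -> lands@9:R; in-air after throw: [b1@9:R b3@12:L b2@13:R]
Beat 8 (L): throw ball4 h=2 -> lands@10:L; in-air after throw: [b1@9:R b4@10:L b3@12:L b2@13:R]
Beat 9 (R): throw ball1 h=9 -> lands@18:L; in-air after throw: [b4@10:L b3@12:L b2@13:R b1@18:L]
Beat 10 (L): throw ball4 h=1 -> lands@11:R; in-air after throw: [b4@11:R b3@12:L b2@13:R b1@18:L]
Beat 11 (R): throw ball4 h=6 -> lands@17:R; in-air after throw: [b3@12:L b2@13:R b4@17:R b1@18:L]
Beat 12 (L): throw ball3 h=2 -> lands@14:L; in-air after throw: [b2@13:R b3@14:L b4@17:R b1@18:L]
Beat 13 (R): throw ball2 h=2 -> lands@15:R; in-air after throw: [b3@14:L b2@15:R b4@17:R b1@18:L]
Beat 14 (L): throw ball3 h=9 -> lands@23:R; in-air after throw: [b2@15:R b4@17:R b1@18:L b3@23:R]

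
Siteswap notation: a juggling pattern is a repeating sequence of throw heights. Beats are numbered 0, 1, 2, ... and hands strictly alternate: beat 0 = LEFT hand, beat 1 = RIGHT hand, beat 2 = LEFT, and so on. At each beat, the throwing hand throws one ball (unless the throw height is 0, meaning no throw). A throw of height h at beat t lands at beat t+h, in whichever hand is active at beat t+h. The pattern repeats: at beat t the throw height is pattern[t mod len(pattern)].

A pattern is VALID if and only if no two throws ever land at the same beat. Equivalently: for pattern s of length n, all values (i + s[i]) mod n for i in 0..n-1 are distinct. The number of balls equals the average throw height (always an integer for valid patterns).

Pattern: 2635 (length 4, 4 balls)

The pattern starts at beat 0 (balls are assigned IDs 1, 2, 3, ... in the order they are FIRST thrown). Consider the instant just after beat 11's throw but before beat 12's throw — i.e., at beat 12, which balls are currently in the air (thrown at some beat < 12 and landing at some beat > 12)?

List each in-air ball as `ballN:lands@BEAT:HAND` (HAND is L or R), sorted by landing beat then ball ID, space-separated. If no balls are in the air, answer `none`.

Answer: ball3:lands@13:R ball4:lands@15:R ball1:lands@16:L

Derivation:
Beat 0 (L): throw ball1 h=2 -> lands@2:L; in-air after throw: [b1@2:L]
Beat 1 (R): throw ball2 h=6 -> lands@7:R; in-air after throw: [b1@2:L b2@7:R]
Beat 2 (L): throw ball1 h=3 -> lands@5:R; in-air after throw: [b1@5:R b2@7:R]
Beat 3 (R): throw ball3 h=5 -> lands@8:L; in-air after throw: [b1@5:R b2@7:R b3@8:L]
Beat 4 (L): throw ball4 h=2 -> lands@6:L; in-air after throw: [b1@5:R b4@6:L b2@7:R b3@8:L]
Beat 5 (R): throw ball1 h=6 -> lands@11:R; in-air after throw: [b4@6:L b2@7:R b3@8:L b1@11:R]
Beat 6 (L): throw ball4 h=3 -> lands@9:R; in-air after throw: [b2@7:R b3@8:L b4@9:R b1@11:R]
Beat 7 (R): throw ball2 h=5 -> lands@12:L; in-air after throw: [b3@8:L b4@9:R b1@11:R b2@12:L]
Beat 8 (L): throw ball3 h=2 -> lands@10:L; in-air after throw: [b4@9:R b3@10:L b1@11:R b2@12:L]
Beat 9 (R): throw ball4 h=6 -> lands@15:R; in-air after throw: [b3@10:L b1@11:R b2@12:L b4@15:R]
Beat 10 (L): throw ball3 h=3 -> lands@13:R; in-air after throw: [b1@11:R b2@12:L b3@13:R b4@15:R]
Beat 11 (R): throw ball1 h=5 -> lands@16:L; in-air after throw: [b2@12:L b3@13:R b4@15:R b1@16:L]
Beat 12 (L): throw ball2 h=2 -> lands@14:L; in-air after throw: [b3@13:R b2@14:L b4@15:R b1@16:L]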